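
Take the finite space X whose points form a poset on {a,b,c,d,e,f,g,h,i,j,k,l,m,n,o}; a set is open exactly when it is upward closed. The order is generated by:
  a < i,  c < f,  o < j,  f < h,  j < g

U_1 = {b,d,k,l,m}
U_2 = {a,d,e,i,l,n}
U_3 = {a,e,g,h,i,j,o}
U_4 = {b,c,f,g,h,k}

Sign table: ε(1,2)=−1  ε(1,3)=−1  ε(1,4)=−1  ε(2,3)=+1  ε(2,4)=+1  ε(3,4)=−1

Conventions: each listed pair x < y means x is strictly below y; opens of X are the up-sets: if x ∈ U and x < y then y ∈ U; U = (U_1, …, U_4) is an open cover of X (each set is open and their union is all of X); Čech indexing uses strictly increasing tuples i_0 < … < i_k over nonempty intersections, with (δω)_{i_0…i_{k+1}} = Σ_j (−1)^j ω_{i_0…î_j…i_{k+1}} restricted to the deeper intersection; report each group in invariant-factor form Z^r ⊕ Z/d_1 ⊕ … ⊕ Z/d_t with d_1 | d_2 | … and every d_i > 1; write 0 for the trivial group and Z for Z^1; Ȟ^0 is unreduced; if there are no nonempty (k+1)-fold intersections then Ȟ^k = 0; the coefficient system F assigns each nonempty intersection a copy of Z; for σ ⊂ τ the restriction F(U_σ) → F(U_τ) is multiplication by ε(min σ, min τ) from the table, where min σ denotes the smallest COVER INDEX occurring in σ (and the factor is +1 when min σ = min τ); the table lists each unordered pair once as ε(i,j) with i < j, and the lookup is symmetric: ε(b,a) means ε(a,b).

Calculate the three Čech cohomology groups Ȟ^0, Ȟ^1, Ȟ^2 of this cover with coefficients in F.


Ȟ^0 = 0, Ȟ^1 = Z/2 and Ȟ^2 = 0

intersection data:
  U12={d,l} U14={b,k} U23={a,e,i} U34={g,h}
C dims 4,4; δ0: rk 4, SNF 1^3·2
Ȟ^0 = (4 − 4) − 0 = 0, so Ȟ^0 ≅ 0
Ȟ^1 = (4 − 0) − 4 = 0 plus torsion [2], so Ȟ^1 ≅ Z/2
Ȟ^2 = (0 − 0) − 0 = 0, so Ȟ^2 ≅ 0


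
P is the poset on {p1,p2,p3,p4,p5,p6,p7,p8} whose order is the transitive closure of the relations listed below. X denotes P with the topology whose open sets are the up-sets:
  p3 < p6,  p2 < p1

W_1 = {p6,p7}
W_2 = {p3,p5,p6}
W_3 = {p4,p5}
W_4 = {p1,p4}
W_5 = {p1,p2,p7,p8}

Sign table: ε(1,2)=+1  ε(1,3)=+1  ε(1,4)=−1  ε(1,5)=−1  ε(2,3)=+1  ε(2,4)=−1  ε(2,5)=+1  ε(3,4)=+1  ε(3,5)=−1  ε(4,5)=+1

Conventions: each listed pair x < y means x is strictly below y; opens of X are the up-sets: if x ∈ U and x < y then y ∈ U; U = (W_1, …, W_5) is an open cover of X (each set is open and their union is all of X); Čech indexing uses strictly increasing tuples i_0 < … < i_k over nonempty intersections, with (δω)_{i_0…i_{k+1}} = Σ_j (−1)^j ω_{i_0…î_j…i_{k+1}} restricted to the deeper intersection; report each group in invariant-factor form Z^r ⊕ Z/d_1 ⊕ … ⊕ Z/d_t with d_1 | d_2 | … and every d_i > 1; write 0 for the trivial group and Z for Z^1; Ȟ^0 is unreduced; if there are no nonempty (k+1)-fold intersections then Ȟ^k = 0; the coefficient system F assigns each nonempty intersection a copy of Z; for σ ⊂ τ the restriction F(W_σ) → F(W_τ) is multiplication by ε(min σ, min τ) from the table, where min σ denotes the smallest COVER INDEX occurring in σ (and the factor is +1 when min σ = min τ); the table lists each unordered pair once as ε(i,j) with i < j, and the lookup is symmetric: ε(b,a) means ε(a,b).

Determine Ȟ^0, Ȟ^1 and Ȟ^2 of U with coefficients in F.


cover nerve:
  W12={p6} W15={p7} W23={p5} W34={p4} W45={p1}
C dims 5,5; δ0: rk 5, SNF 1^4·2
Ȟ^0: (5−5)−0=0 ⇒ 0
Ȟ^1: (5−0)−5=0 plus torsion [2] ⇒ Z/2
Ȟ^2: (0−0)−0=0 ⇒ 0

Ȟ^0 = 0,  Ȟ^1 = Z/2,  Ȟ^2 = 0


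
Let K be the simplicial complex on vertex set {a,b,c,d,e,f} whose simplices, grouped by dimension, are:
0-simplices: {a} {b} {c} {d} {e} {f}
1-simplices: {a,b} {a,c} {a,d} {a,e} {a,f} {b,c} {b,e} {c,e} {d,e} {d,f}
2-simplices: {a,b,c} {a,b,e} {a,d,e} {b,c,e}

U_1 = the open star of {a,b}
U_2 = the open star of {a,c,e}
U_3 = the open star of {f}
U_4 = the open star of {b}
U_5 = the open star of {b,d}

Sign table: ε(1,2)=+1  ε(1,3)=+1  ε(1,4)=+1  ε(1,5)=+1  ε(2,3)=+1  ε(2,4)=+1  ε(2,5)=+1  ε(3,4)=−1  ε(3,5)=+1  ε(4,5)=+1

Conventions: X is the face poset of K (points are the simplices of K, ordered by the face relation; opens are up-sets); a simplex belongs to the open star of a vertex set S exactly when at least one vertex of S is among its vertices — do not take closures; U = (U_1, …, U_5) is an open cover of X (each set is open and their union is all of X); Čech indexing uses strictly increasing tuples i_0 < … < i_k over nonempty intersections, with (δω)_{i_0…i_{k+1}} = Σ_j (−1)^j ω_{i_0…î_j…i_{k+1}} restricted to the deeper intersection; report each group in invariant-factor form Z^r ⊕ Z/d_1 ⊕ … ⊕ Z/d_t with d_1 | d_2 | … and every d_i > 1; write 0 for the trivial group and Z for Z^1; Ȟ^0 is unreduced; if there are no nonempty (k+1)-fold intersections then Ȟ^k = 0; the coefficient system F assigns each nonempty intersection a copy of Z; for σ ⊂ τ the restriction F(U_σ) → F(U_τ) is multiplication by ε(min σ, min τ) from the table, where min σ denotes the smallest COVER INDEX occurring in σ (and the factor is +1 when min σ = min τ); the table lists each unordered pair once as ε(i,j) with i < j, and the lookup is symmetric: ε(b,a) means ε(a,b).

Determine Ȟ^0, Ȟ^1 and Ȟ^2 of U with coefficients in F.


Ȟ^0 = Z, Ȟ^1 = Z and Ȟ^2 = 0

nonempty overlaps:
  U1={{a},{b},{a,b},{a,c},{a,d},{a,e},{a,f},{b,c},{b,e},{a,b,c},{a,b,e},{a,d,e},{b,c,e}} U2={{a},{c},{e},{a,b},{a,c},{a,d},{a,e},{a,f},{b,c},{b,e},{c,e},{d,e},{a,b,c},{a,b,e},{a,d,e},{b,c,e}} U3={{f},{a,f},{d,f}} U4={{b},{a,b},{b,c},{b,e},{a,b,c},{a,b,e},{b,c,e}} U5={{b},{d},{a,b},{a,d},{b,c},{b,e},{d,e},{d,f},{a,b,c},{a,b,e},{a,d,e},{b,c,e}}
  U12={{a},{a,b},{a,c},{a,d},{a,e},{a,f},{b,c},{b,e},{a,b,c},{a,b,e},{a,d,e},{b,c,e}} U13={{a,f}} U14={{b},{a,b},{b,c},{b,e},{a,b,c},{a,b,e},{b,c,e}} U15={{b},{a,b},{a,d},{b,c},{b,e},{a,b,c},{a,b,e},{a,d,e},{b,c,e}} U23={{a,f}} U24={{a,b},{b,c},{b,e},{a,b,c},{a,b,e},{b,c,e}} U25={{a,b},{a,d},{b,c},{b,e},{d,e},{a,b,c},{a,b,e},{a,d,e},{b,c,e}} U35={{d,f}} U45={{b},{a,b},{b,c},{b,e},{a,b,c},{a,b,e},{b,c,e}}
  U123={{a,f}} U124={{a,b},{b,c},{b,e},{a,b,c},{a,b,e},{b,c,e}} U125={{a,b},{a,d},{b,c},{b,e},{a,b,c},{a,b,e},{a,d,e},{b,c,e}} U145={{b},{a,b},{b,c},{b,e},{a,b,c},{a,b,e},{b,c,e}} U245={{a,b},{b,c},{b,e},{a,b,c},{a,b,e},{b,c,e}}
  U1245={{a,b},{b,c},{b,e},{a,b,c},{a,b,e},{b,c,e}}
C dims 5,9,5,1; δ0: rk 4, SNF 1^4; δ1: rk 4, SNF 1^4; δ2: rk 1, SNF 1^1
degree 0: 5−4−0 = 1 → Ȟ^0 ≅ Z
degree 1: 9−4−4 = 1 → Ȟ^1 ≅ Z
degree 2: 5−1−4 = 0 → Ȟ^2 ≅ 0


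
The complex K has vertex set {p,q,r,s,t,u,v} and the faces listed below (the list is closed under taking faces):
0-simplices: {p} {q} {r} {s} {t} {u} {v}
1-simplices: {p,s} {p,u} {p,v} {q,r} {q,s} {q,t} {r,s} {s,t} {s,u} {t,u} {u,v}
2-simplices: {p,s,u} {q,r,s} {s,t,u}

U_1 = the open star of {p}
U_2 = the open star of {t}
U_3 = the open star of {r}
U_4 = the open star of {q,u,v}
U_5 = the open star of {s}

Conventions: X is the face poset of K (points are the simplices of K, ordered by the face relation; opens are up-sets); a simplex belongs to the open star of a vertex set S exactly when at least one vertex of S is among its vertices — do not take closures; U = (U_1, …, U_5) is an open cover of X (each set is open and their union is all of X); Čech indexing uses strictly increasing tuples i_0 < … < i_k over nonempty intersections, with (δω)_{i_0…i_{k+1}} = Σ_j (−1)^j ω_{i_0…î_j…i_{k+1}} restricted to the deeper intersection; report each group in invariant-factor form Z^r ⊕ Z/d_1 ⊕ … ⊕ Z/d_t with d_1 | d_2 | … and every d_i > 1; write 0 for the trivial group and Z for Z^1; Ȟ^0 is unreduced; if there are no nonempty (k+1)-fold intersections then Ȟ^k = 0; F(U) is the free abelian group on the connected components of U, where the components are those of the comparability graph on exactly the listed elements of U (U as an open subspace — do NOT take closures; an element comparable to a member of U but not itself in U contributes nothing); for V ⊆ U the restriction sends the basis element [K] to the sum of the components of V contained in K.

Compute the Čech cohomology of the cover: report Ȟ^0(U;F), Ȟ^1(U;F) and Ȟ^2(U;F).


nerve of the cover:
  U1={{p},{p,s},{p,u},{p,v},{p,s,u}} U2={{t},{q,t},{s,t},{t,u},{s,t,u}} U3={{r},{q,r},{r,s},{q,r,s}} U4={{q},{u},{v},{p,u},{p,v},{q,r},{q,s},{q,t},{s,u},{t,u},{u,v},{p,s,u},{q,r,s},{s,t,u}} U5={{s},{p,s},{q,s},{r,s},{s,t},{s,u},{p,s,u},{q,r,s},{s,t,u}}
  U14={{p,u},{p,v},{p,s,u}} U15={{p,s},{p,s,u}} U24={{q,t},{t,u},{s,t,u}} U25={{s,t},{s,t,u}} U34={{q,r},{q,r,s}} U35={{r,s},{q,r,s}} U45={{q,s},{s,u},{p,s,u},{q,r,s},{s,t,u}}
  U145={{p,s,u}} U245={{s,t,u}} U345={{q,r,s}}
components per intersection:
  U1: {{p},{p,s},{p,u},{p,v},{p,s,u}}
  U2: {{t},{q,t},{s,t},{t,u},{s,t,u}}
  U3: {{r},{q,r},{r,s},{q,r,s}}
  U4: {{q},{q,r},{q,s},{q,t},{q,r,s}} {{u},{v},{p,u},{p,v},{s,u},{t,u},{u,v},{p,s,u},{s,t,u}}
  U5: {{s},{p,s},{q,s},{r,s},{s,t},{s,u},{p,s,u},{q,r,s},{s,t,u}}
  U14: {{p,u},{p,s,u}} {{p,v}}
  U15: {{p,s},{p,s,u}}
  U24: {{q,t}} {{t,u},{s,t,u}}
  U25: {{s,t},{s,t,u}}
  U34: {{q,r},{q,r,s}}
  U35: {{r,s},{q,r,s}}
  U45: {{q,s},{q,r,s}} {{s,u},{p,s,u},{s,t,u}}
  U145: {{p,s,u}}
  U245: {{s,t,u}}
  U345: {{q,r,s}}
C dims 6,10,3; δ0: rk 5, SNF 1^5; δ1: rk 3, SNF 1^3
Ȟ^0 = (6 − 5) − 0 = 1, so Ȟ^0 ≅ Z
Ȟ^1 = (10 − 3) − 5 = 2, so Ȟ^1 ≅ Z^2
Ȟ^2 = (3 − 0) − 3 = 0, so Ȟ^2 ≅ 0

Ȟ^0 ≅ Z; Ȟ^1 ≅ Z^2; Ȟ^2 ≅ 0


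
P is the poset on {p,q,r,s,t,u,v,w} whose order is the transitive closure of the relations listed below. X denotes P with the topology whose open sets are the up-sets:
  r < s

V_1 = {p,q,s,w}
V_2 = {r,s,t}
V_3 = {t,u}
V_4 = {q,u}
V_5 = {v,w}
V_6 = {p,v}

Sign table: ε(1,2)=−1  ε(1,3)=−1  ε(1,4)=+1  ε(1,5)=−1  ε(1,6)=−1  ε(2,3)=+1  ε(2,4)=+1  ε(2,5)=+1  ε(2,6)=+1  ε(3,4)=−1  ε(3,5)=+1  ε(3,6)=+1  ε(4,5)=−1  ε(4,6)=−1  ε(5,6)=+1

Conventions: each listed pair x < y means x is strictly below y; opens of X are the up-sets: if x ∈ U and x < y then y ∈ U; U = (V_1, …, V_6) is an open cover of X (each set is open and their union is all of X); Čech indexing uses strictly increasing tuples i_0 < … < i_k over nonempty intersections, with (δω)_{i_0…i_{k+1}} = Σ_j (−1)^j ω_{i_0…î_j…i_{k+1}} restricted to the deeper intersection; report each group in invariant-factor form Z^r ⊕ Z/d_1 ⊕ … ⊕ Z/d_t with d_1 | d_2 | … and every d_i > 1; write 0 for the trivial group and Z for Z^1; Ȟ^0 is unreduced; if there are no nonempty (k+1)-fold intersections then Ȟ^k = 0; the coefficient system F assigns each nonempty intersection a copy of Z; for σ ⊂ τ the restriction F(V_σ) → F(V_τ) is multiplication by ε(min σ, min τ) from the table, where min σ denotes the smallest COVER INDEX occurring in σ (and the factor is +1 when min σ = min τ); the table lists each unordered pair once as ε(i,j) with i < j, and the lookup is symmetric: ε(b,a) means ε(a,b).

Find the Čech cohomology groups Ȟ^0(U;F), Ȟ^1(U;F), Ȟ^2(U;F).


nonempty overlaps:
  V12={s} V14={q} V15={w} V16={p} V23={t} V34={u} V56={v}
C dims 6,7; δ0: rk 5, SNF 1^5
degree 0: 6−5−0 = 1 → Ȟ^0 ≅ Z
degree 1: 7−0−5 = 2 → Ȟ^1 ≅ Z^2
degree 2: 0−0−0 = 0 → Ȟ^2 ≅ 0

Ȟ^0 = Z, Ȟ^1 = Z^2, Ȟ^2 = 0


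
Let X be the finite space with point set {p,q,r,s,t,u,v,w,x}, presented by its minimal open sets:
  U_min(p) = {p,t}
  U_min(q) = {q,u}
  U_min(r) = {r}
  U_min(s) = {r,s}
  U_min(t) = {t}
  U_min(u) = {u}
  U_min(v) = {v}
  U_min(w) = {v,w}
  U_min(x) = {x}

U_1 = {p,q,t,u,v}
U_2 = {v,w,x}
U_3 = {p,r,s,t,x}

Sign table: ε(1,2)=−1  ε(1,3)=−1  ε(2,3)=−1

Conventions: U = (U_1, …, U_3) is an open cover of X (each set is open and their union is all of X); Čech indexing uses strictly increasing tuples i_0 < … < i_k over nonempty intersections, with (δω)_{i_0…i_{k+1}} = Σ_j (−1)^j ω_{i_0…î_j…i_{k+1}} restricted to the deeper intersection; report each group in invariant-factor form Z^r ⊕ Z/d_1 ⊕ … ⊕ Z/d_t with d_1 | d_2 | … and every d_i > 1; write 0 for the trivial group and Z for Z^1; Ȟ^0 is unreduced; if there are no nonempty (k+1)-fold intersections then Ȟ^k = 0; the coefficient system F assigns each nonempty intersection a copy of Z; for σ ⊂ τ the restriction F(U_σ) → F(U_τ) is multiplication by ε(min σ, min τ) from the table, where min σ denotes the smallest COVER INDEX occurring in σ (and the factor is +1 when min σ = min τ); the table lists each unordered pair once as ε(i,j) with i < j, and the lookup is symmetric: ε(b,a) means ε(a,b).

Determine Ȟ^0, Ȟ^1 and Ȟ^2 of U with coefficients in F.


Ȟ^0 ≅ 0; Ȟ^1 ≅ Z/2; Ȟ^2 ≅ 0

nonempty intersections:
  U12={v} U13={p,t} U23={x}
C dims 3,3; δ0: rk 3, SNF 1^2·2
Ȟ^0: (3−3)−0=0 ⇒ 0
Ȟ^1: (3−0)−3=0 plus torsion [2] ⇒ Z/2
Ȟ^2: (0−0)−0=0 ⇒ 0


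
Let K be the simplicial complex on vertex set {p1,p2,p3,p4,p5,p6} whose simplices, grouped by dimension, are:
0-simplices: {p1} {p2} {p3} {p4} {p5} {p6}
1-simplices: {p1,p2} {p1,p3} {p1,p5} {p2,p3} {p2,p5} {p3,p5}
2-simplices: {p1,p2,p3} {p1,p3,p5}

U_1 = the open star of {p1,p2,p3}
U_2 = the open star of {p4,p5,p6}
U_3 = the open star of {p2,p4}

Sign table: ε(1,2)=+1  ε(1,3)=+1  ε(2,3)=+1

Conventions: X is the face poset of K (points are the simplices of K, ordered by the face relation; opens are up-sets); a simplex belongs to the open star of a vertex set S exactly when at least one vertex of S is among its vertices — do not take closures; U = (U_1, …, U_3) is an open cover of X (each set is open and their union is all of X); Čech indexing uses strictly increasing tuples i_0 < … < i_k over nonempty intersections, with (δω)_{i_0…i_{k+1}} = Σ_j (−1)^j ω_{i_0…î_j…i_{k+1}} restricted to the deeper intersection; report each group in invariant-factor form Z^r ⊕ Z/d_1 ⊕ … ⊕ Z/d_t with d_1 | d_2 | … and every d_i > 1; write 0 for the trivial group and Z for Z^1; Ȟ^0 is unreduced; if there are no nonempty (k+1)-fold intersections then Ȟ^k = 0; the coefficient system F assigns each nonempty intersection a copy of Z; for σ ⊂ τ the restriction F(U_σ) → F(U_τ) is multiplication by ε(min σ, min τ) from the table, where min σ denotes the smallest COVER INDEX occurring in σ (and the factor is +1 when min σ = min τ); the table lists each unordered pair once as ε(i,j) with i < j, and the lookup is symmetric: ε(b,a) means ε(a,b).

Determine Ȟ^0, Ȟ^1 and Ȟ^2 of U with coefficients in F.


intersection data:
  U1={{p1},{p2},{p3},{p1,p2},{p1,p3},{p1,p5},{p2,p3},{p2,p5},{p3,p5},{p1,p2,p3},{p1,p3,p5}} U2={{p4},{p5},{p6},{p1,p5},{p2,p5},{p3,p5},{p1,p3,p5}} U3={{p2},{p4},{p1,p2},{p2,p3},{p2,p5},{p1,p2,p3}}
  U12={{p1,p5},{p2,p5},{p3,p5},{p1,p3,p5}} U13={{p2},{p1,p2},{p2,p3},{p2,p5},{p1,p2,p3}} U23={{p4},{p2,p5}}
  U123={{p2,p5}}
C dims 3,3,1; δ0: rk 2, SNF 1^2; δ1: rk 1, SNF 1^1
Ȟ^0 = (3 − 2) − 0 = 1, so Ȟ^0 ≅ Z
Ȟ^1 = (3 − 1) − 2 = 0, so Ȟ^1 ≅ 0
Ȟ^2 = (1 − 0) − 1 = 0, so Ȟ^2 ≅ 0

Ȟ^0 = Z; Ȟ^1 = 0; Ȟ^2 = 0


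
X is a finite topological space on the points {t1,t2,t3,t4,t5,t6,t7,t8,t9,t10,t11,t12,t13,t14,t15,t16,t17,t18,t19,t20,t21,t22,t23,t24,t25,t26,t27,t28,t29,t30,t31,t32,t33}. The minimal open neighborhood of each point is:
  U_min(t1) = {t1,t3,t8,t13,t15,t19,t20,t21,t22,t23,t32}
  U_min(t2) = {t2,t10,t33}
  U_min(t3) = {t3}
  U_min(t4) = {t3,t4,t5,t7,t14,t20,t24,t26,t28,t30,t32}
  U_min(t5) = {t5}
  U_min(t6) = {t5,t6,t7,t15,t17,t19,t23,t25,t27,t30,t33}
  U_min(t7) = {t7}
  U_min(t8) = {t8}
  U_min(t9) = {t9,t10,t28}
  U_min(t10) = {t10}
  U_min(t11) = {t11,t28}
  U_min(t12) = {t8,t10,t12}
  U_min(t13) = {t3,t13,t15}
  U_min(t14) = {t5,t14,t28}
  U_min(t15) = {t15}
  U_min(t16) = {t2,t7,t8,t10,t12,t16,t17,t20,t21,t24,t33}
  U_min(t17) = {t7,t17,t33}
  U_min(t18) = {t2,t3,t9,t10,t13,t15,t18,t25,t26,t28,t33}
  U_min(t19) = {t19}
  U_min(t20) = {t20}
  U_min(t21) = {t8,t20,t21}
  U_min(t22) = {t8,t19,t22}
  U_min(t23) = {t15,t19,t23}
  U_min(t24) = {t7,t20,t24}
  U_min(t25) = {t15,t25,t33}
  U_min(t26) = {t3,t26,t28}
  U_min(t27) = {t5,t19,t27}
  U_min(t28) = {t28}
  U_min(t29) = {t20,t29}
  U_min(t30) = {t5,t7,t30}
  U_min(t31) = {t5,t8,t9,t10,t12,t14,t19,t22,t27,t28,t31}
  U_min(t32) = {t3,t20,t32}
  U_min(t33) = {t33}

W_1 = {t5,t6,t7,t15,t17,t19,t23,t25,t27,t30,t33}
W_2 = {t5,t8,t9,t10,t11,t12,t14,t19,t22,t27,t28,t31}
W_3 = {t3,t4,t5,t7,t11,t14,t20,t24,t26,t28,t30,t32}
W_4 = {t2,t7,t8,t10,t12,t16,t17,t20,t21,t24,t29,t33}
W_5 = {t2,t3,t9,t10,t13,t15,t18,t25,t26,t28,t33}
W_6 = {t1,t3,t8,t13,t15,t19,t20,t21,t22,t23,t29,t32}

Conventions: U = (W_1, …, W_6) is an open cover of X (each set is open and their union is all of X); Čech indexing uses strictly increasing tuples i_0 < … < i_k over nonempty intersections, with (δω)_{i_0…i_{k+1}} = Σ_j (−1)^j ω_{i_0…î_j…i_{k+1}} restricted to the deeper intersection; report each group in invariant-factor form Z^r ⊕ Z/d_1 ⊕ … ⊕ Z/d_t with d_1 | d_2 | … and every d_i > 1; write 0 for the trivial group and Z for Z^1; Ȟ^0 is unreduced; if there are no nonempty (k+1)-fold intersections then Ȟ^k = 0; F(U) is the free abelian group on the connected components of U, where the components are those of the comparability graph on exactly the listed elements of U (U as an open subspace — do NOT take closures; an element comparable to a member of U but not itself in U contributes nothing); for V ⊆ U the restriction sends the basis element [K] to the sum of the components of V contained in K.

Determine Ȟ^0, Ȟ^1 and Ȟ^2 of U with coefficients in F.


nerve simplices:
  W12={t5,t19,t27} W13={t5,t7,t30} W14={t7,t17,t33} W15={t15,t25,t33} W16={t15,t19,t23} W23={t5,t11,t14,t28} W24={t8,t10,t12} W25={t9,t10,t28} W26={t8,t19,t22} W34={t7,t20,t24} W35={t3,t26,t28} W36={t3,t20,t32} W45={t2,t10,t33} W46={t8,t20,t21,t29} W56={t3,t13,t15}
  W123={t5} W126={t19} W134={t7} W145={t33} W156={t15} W235={t28} W245={t10} W246={t8} W346={t20} W356={t3}
components per intersection:
  W1: {t5,t6,t7,t15,t17,t19,t23,t25,t27,t30,t33}
  W2: {t5,t8,t9,t10,t11,t12,t14,t19,t22,t27,t28,t31}
  W3: {t3,t4,t5,t7,t11,t14,t20,t24,t26,t28,t30,t32}
  W4: {t2,t7,t8,t10,t12,t16,t17,t20,t21,t24,t29,t33}
  W5: {t2,t3,t9,t10,t13,t15,t18,t25,t26,t28,t33}
  W6: {t1,t3,t8,t13,t15,t19,t20,t21,t22,t23,t29,t32}
  W12: {t5,t19,t27}
  W13: {t5,t7,t30}
  W14: {t7,t17,t33}
  W15: {t15,t25,t33}
  W16: {t15,t19,t23}
  W23: {t5,t11,t14,t28}
  W24: {t8,t10,t12}
  W25: {t9,t10,t28}
  W26: {t8,t19,t22}
  W34: {t7,t20,t24}
  W35: {t3,t26,t28}
  W36: {t3,t20,t32}
  W45: {t2,t10,t33}
  W46: {t8,t20,t21,t29}
  W56: {t3,t13,t15}
  W123: {t5}
  W126: {t19}
  W134: {t7}
  W145: {t33}
  W156: {t15}
  W235: {t28}
  W245: {t10}
  W246: {t8}
  W346: {t20}
  W356: {t3}
C dims 6,15,10; δ0: rk 5, SNF 1^5; δ1: rk 10, SNF 1^9·2
degree 0: 6−5−0 = 1 → Ȟ^0 ≅ Z
degree 1: 15−10−5 = 0 → Ȟ^1 ≅ 0
degree 2: 10−0−10 = 0 plus torsion [2] → Ȟ^2 ≅ Z/2

Ȟ^0 ≅ Z; Ȟ^1 ≅ 0; Ȟ^2 ≅ Z/2


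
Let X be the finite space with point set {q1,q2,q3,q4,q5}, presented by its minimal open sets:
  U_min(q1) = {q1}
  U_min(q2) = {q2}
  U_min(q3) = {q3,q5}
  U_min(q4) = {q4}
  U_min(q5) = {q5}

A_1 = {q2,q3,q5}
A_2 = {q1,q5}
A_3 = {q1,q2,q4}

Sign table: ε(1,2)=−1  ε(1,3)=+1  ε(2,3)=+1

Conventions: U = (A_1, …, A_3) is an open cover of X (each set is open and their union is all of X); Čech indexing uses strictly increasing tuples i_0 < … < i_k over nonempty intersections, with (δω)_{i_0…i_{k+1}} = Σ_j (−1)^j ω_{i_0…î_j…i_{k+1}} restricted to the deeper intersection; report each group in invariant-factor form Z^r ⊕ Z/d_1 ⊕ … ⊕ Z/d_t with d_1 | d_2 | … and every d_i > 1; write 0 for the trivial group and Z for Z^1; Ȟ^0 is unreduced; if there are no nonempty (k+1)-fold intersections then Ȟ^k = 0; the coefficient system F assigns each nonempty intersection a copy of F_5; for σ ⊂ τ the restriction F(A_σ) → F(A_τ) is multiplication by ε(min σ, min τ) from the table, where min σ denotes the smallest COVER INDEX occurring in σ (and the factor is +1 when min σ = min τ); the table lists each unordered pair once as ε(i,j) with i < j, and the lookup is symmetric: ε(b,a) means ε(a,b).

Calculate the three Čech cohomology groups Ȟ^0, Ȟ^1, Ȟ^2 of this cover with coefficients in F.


Ȟ^0 ≅ 0; Ȟ^1 ≅ 0; Ȟ^2 ≅ 0

nonempty overlaps:
  A12={q5} A13={q2} A23={q1}
C dims 3,3; δ0: rk_F5 3
degree 0: 3−3−0 = 0 → Ȟ^0 ≅ 0
degree 1: 3−0−3 = 0 → Ȟ^1 ≅ 0
degree 2: 0−0−0 = 0 → Ȟ^2 ≅ 0


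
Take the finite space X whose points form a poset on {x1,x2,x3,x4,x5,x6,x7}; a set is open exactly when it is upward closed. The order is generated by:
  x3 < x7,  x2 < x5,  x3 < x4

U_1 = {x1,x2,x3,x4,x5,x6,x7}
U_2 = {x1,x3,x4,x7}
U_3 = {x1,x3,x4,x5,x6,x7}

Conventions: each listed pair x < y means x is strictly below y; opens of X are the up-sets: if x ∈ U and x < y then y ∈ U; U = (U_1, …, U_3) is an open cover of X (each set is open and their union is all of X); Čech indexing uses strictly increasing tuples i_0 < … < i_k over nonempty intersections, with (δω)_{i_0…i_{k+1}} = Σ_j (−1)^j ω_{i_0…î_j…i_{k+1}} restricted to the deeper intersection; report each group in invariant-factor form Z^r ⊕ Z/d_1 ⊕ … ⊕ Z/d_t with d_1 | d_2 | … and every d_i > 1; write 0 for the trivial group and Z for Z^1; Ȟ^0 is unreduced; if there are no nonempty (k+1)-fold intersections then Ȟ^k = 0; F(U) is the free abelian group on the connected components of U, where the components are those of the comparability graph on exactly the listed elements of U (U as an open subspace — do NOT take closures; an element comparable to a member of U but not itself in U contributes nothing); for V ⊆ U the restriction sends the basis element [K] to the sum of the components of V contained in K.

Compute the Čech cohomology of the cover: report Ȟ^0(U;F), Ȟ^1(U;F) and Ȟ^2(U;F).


Ȟ^0 = Z^4,  Ȟ^1 = 0,  Ȟ^2 = 0

intersection data:
  U12={x1,x3,x4,x7} U13={x1,x3,x4,x5,x6,x7} U23={x1,x3,x4,x7}
  U123={x1,x3,x4,x7}
components per intersection:
  U1: {x1} {x2,x5} {x3,x4,x7} {x6}
  U2: {x1} {x3,x4,x7}
  U3: {x1} {x3,x4,x7} {x5} {x6}
  U12: {x1} {x3,x4,x7}
  U13: {x1} {x3,x4,x7} {x5} {x6}
  U23: {x1} {x3,x4,x7}
  U123: {x1} {x3,x4,x7}
C dims 10,8,2; δ0: rk 6, SNF 1^6; δ1: rk 2, SNF 1^2
Ȟ^0 = (10 − 6) − 0 = 4, so Ȟ^0 ≅ Z^4
Ȟ^1 = (8 − 2) − 6 = 0, so Ȟ^1 ≅ 0
Ȟ^2 = (2 − 0) − 2 = 0, so Ȟ^2 ≅ 0


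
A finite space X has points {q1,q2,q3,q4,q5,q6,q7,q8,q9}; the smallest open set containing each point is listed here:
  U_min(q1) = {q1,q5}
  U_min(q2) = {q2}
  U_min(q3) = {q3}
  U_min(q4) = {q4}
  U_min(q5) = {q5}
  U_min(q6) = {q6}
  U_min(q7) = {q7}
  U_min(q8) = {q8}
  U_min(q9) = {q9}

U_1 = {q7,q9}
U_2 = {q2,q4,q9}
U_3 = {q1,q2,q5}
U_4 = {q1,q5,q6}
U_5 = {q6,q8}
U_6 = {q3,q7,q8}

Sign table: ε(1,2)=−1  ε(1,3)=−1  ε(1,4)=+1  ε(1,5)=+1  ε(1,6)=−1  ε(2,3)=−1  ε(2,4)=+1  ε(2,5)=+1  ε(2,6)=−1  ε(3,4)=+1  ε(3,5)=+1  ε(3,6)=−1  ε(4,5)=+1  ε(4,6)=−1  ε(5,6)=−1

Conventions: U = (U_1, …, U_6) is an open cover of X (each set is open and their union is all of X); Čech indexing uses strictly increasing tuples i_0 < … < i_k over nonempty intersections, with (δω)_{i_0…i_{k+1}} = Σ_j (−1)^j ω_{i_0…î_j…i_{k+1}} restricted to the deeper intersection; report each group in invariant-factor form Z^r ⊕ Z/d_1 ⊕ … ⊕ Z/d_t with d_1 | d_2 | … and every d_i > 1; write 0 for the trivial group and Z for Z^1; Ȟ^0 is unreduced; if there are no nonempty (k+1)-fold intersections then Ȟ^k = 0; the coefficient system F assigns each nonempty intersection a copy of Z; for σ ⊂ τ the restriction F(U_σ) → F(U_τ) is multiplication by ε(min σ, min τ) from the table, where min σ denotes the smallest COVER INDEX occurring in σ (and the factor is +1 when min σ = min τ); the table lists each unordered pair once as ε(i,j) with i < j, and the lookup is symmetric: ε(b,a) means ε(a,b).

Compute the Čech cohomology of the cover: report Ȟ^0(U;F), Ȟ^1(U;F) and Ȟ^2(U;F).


Ȟ^0 = Z,  Ȟ^1 = Z,  Ȟ^2 = 0

intersection data:
  U12={q9} U16={q7} U23={q2} U34={q1,q5} U45={q6} U56={q8}
C dims 6,6; δ0: rk 5, SNF 1^5
Ȟ^0 = (6 − 5) − 0 = 1, so Ȟ^0 ≅ Z
Ȟ^1 = (6 − 0) − 5 = 1, so Ȟ^1 ≅ Z
Ȟ^2 = (0 − 0) − 0 = 0, so Ȟ^2 ≅ 0


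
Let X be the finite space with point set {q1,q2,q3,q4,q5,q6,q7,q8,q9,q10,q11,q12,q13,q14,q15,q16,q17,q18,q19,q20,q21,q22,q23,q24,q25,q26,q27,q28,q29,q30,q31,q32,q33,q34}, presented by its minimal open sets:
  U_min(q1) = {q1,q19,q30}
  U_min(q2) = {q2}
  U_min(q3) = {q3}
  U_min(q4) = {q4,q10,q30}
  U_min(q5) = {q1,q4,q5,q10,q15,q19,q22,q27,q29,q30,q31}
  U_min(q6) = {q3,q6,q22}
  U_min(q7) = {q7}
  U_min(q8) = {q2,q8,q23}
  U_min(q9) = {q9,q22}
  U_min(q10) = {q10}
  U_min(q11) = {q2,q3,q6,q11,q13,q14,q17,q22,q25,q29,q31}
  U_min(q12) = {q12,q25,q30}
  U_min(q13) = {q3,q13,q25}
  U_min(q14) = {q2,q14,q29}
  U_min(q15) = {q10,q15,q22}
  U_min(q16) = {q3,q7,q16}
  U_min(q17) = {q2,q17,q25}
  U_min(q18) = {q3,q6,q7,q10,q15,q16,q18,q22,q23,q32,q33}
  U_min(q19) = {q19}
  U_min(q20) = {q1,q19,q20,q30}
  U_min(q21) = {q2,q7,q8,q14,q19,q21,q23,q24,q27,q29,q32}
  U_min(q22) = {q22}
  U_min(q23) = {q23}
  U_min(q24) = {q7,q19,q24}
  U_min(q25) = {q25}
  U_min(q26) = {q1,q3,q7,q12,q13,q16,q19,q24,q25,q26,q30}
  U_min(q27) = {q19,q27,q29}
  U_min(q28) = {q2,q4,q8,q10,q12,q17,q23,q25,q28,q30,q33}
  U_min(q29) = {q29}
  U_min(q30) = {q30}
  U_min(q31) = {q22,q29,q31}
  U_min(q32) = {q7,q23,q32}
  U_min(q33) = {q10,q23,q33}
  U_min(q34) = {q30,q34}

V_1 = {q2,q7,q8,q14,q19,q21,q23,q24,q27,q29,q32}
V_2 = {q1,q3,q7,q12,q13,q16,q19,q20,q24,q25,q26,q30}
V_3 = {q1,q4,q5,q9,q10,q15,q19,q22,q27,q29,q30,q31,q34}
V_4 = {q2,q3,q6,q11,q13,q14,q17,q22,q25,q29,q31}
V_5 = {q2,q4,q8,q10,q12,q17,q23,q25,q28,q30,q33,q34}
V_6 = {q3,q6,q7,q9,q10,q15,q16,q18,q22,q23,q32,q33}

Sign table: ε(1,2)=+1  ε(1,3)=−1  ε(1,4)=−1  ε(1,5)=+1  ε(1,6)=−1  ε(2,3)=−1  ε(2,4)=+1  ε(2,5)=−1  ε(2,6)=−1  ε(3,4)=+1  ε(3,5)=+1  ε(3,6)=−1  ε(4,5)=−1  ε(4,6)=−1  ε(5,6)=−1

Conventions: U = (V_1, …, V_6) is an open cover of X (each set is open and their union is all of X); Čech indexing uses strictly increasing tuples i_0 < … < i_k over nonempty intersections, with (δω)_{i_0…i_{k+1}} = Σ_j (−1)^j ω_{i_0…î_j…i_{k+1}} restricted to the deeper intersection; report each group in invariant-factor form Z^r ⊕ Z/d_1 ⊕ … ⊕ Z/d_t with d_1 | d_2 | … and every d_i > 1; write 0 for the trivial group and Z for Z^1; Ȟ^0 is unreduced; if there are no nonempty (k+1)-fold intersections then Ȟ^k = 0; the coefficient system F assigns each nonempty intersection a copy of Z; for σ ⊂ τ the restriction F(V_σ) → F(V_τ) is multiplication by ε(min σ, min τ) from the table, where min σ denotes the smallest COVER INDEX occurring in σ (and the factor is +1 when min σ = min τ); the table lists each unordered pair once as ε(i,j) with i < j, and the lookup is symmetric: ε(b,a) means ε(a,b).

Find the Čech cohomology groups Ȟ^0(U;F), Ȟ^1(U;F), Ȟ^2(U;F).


Ȟ^0 ≅ 0; Ȟ^1 ≅ Z/2; Ȟ^2 ≅ Z

cover nerve:
  V12={q7,q19,q24} V13={q19,q27,q29} V14={q2,q14,q29} V15={q2,q8,q23} V16={q7,q23,q32} V23={q1,q19,q30} V24={q3,q13,q25} V25={q12,q25,q30} V26={q3,q7,q16} V34={q22,q29,q31} V35={q4,q10,q30,q34} V36={q9,q10,q15,q22} V45={q2,q17,q25} V46={q3,q6,q22} V56={q10,q23,q33}
  V123={q19} V126={q7} V134={q29} V145={q2} V156={q23} V235={q30} V245={q25} V246={q3} V346={q22} V356={q10}
C dims 6,15,10; δ0: rk 6, SNF 1^5·2; δ1: rk 9, SNF 1^9
Ȟ^0: (6−6)−0=0 ⇒ 0
Ȟ^1: (15−9)−6=0 plus torsion [2] ⇒ Z/2
Ȟ^2: (10−0)−9=1 ⇒ Z


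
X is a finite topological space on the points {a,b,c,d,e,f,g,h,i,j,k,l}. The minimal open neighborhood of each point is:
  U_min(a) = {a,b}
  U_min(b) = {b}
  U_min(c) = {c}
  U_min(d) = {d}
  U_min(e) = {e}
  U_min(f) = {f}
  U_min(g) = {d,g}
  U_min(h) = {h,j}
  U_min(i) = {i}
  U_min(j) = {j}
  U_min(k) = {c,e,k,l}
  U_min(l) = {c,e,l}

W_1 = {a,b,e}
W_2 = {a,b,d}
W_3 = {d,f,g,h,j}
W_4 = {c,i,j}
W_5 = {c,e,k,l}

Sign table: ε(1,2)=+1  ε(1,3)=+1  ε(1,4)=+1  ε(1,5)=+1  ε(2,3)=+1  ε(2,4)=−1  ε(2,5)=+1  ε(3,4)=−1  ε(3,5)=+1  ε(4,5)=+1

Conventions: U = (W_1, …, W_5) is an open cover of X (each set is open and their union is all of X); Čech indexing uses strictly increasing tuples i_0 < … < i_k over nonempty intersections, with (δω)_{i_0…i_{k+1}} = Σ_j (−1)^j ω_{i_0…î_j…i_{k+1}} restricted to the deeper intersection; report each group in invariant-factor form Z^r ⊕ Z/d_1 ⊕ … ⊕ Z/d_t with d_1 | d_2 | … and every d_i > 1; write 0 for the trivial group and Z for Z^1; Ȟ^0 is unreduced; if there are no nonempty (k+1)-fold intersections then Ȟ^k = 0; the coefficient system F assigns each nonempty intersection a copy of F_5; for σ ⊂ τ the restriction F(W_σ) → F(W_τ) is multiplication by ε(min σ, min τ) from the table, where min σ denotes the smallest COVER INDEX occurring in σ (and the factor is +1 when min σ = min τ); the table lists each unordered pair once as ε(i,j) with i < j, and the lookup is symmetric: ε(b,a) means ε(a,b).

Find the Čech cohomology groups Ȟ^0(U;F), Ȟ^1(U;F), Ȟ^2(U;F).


cover nerve:
  W12={a,b} W15={e} W23={d} W34={j} W45={c}
C dims 5,5; δ0: rk_F5 5
Ȟ^0: (5−5)−0=0 ⇒ 0
Ȟ^1: (5−0)−5=0 ⇒ 0
Ȟ^2: (0−0)−0=0 ⇒ 0

Ȟ^0 ≅ 0, Ȟ^1 ≅ 0 and Ȟ^2 ≅ 0


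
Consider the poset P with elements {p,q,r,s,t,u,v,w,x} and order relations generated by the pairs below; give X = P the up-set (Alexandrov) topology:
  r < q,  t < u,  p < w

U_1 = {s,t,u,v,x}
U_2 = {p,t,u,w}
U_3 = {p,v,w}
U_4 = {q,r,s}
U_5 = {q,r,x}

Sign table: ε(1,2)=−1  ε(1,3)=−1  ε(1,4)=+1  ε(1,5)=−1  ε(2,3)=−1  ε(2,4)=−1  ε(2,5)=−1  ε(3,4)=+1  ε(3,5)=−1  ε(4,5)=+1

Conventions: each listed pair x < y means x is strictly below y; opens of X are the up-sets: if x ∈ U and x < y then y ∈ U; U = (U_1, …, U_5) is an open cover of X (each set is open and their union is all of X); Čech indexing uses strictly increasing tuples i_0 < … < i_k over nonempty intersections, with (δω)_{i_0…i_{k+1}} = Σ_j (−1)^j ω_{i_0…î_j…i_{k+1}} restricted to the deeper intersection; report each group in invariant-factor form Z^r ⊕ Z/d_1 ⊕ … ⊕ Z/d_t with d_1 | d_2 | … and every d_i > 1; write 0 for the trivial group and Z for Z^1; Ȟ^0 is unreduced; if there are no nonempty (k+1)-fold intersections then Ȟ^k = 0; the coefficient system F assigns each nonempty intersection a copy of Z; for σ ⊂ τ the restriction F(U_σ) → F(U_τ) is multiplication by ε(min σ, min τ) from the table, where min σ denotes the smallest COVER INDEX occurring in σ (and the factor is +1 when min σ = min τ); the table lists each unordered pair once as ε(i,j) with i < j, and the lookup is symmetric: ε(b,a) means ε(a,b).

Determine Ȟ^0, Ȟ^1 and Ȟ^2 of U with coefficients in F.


Ȟ^0 = 0, Ȟ^1 = Z ⊕ Z/2, Ȟ^2 = 0

nerve simplices:
  U12={t,u} U13={v} U14={s} U15={x} U23={p,w} U45={q,r}
C dims 5,6; δ0: rk 5, SNF 1^4·2
degree 0: 5−5−0 = 0 → Ȟ^0 ≅ 0
degree 1: 6−0−5 = 1 plus torsion [2] → Ȟ^1 ≅ Z ⊕ Z/2
degree 2: 0−0−0 = 0 → Ȟ^2 ≅ 0


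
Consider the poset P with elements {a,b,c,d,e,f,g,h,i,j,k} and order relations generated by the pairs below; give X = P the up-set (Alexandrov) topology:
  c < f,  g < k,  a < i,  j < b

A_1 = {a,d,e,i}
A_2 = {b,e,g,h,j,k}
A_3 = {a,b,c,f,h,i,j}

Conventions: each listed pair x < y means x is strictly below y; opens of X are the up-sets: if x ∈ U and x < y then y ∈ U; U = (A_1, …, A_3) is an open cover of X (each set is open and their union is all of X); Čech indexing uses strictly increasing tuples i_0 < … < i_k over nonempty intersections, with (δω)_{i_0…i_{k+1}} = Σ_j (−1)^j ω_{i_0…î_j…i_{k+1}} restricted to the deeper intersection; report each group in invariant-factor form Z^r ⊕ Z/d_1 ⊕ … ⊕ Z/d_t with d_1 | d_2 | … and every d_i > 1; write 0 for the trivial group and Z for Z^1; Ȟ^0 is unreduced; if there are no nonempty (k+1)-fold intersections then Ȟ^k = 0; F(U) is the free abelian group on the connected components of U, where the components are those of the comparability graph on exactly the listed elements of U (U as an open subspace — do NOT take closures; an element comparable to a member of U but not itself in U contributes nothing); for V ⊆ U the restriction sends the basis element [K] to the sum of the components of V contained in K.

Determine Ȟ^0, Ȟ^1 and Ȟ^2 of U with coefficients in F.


Ȟ^0 ≅ Z^7, Ȟ^1 ≅ 0, Ȟ^2 ≅ 0

intersection data:
  A12={e} A13={a,i} A23={b,h,j}
components per intersection:
  A1: {a,i} {d} {e}
  A2: {b,j} {e} {g,k} {h}
  A3: {a,i} {b,j} {c,f} {h}
  A12: {e}
  A13: {a,i}
  A23: {b,j} {h}
C dims 11,4; δ0: rk 4, SNF 1^4
Ȟ^0 = (11 − 4) − 0 = 7, so Ȟ^0 ≅ Z^7
Ȟ^1 = (4 − 0) − 4 = 0, so Ȟ^1 ≅ 0
Ȟ^2 = (0 − 0) − 0 = 0, so Ȟ^2 ≅ 0


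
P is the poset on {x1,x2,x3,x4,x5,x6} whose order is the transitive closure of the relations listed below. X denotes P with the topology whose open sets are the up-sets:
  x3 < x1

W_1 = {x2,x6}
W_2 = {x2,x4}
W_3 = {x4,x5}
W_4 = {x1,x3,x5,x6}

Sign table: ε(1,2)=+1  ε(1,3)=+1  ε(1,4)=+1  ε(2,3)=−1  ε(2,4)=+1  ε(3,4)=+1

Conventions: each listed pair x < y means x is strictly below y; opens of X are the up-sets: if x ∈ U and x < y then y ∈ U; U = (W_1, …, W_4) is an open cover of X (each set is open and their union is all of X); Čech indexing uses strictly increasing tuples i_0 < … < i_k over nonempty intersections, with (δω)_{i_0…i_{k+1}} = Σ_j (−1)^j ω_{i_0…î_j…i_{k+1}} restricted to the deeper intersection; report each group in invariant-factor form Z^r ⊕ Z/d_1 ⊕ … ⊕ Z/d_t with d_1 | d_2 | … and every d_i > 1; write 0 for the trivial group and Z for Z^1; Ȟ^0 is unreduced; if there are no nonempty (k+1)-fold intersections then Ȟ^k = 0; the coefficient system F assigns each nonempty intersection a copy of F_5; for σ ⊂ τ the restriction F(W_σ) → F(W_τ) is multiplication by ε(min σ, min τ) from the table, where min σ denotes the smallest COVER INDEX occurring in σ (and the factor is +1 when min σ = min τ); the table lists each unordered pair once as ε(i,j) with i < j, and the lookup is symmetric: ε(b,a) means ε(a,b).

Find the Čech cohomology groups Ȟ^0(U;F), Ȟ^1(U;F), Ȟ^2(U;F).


Ȟ^0 ≅ 0,  Ȟ^1 ≅ 0,  Ȟ^2 ≅ 0

nonempty intersections:
  W12={x2} W14={x6} W23={x4} W34={x5}
C dims 4,4; δ0: rk_F5 4
Ȟ^0: (4−4)−0=0 ⇒ 0
Ȟ^1: (4−0)−4=0 ⇒ 0
Ȟ^2: (0−0)−0=0 ⇒ 0


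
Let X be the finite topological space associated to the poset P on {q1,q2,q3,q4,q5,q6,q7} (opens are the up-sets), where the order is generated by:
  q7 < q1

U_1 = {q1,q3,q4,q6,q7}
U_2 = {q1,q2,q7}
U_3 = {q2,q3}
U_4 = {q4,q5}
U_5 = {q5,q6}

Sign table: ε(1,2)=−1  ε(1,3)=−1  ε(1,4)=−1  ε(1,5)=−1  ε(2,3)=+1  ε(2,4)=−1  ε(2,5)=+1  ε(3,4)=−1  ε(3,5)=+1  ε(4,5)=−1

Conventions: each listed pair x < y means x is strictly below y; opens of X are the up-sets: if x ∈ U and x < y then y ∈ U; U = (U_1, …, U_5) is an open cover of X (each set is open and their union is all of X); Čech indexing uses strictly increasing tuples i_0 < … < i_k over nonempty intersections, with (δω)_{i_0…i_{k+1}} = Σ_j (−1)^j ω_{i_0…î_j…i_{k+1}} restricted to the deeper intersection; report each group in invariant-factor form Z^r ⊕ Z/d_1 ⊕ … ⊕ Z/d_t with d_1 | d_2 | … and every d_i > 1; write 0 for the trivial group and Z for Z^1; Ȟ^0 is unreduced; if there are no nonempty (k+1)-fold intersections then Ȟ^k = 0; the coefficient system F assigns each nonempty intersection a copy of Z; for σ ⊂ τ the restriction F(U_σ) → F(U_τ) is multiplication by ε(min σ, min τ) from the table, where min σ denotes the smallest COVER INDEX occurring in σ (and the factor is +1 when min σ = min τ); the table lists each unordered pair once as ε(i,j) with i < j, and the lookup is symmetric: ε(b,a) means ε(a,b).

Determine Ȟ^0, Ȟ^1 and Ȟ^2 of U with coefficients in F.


Ȟ^0 = 0, Ȟ^1 = Z ⊕ Z/2, Ȟ^2 = 0

nerve of the cover:
  U12={q1,q7} U13={q3} U14={q4} U15={q6} U23={q2} U45={q5}
C dims 5,6; δ0: rk 5, SNF 1^4·2
Ȟ^0 = (5 − 5) − 0 = 0, so Ȟ^0 ≅ 0
Ȟ^1 = (6 − 0) − 5 = 1 plus torsion [2], so Ȟ^1 ≅ Z ⊕ Z/2
Ȟ^2 = (0 − 0) − 0 = 0, so Ȟ^2 ≅ 0


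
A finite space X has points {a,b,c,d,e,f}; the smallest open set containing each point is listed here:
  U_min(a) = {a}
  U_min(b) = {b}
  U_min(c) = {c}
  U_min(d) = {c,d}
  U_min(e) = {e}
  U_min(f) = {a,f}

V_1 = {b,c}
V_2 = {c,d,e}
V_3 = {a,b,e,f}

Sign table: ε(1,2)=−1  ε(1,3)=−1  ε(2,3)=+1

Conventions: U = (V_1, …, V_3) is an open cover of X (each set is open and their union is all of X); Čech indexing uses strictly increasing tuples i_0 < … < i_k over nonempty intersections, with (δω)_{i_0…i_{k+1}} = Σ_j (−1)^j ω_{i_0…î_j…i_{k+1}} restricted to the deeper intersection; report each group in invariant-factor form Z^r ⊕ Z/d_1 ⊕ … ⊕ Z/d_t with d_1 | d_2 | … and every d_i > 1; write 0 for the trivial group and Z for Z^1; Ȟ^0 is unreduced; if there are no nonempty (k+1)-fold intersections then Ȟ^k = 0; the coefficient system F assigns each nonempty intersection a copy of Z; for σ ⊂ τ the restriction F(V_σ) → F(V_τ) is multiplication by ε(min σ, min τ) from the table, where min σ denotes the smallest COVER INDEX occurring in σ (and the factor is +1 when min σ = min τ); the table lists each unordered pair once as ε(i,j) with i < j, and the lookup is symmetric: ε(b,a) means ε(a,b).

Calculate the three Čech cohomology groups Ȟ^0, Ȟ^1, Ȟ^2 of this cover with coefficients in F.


Ȟ^0(U;F) ≅ Z, Ȟ^1(U;F) ≅ Z, Ȟ^2(U;F) ≅ 0

nerve of the cover:
  V12={c} V13={b} V23={e}
C dims 3,3; δ0: rk 2, SNF 1^2
Ȟ^0 = (3 − 2) − 0 = 1, so Ȟ^0 ≅ Z
Ȟ^1 = (3 − 0) − 2 = 1, so Ȟ^1 ≅ Z
Ȟ^2 = (0 − 0) − 0 = 0, so Ȟ^2 ≅ 0


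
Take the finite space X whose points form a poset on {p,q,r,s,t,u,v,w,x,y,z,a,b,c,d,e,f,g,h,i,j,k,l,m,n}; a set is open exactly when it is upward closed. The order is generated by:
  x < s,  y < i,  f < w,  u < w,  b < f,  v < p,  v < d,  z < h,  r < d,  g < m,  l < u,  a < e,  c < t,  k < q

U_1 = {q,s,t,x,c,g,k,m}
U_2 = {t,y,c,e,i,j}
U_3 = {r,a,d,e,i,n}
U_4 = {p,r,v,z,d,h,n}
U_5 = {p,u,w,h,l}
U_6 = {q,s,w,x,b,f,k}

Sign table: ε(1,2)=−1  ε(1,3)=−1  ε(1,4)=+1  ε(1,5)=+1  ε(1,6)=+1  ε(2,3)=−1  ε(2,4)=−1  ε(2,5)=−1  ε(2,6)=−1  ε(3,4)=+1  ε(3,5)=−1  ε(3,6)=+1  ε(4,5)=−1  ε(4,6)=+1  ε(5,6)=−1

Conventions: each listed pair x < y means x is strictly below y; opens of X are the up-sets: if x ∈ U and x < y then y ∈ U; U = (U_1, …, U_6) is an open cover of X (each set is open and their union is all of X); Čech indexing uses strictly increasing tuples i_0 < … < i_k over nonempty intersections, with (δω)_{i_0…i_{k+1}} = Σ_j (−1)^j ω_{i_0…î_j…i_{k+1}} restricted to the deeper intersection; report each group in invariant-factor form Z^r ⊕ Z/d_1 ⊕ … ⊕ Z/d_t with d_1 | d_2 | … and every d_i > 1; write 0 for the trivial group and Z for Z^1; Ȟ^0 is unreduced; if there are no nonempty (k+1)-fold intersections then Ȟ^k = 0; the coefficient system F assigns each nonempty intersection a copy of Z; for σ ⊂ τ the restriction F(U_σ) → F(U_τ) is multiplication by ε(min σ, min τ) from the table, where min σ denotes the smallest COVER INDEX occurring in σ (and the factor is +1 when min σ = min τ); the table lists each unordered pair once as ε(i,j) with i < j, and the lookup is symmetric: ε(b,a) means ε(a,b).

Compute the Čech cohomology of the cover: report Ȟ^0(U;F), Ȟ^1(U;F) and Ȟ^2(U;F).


Ȟ^0 ≅ Z, Ȟ^1 ≅ Z and Ȟ^2 ≅ 0

cover nerve:
  U12={t,c} U16={q,s,x,k} U23={e,i} U34={r,d,n} U45={p,h} U56={w}
C dims 6,6; δ0: rk 5, SNF 1^5
Ȟ^0: (6−5)−0=1 ⇒ Z
Ȟ^1: (6−0)−5=1 ⇒ Z
Ȟ^2: (0−0)−0=0 ⇒ 0


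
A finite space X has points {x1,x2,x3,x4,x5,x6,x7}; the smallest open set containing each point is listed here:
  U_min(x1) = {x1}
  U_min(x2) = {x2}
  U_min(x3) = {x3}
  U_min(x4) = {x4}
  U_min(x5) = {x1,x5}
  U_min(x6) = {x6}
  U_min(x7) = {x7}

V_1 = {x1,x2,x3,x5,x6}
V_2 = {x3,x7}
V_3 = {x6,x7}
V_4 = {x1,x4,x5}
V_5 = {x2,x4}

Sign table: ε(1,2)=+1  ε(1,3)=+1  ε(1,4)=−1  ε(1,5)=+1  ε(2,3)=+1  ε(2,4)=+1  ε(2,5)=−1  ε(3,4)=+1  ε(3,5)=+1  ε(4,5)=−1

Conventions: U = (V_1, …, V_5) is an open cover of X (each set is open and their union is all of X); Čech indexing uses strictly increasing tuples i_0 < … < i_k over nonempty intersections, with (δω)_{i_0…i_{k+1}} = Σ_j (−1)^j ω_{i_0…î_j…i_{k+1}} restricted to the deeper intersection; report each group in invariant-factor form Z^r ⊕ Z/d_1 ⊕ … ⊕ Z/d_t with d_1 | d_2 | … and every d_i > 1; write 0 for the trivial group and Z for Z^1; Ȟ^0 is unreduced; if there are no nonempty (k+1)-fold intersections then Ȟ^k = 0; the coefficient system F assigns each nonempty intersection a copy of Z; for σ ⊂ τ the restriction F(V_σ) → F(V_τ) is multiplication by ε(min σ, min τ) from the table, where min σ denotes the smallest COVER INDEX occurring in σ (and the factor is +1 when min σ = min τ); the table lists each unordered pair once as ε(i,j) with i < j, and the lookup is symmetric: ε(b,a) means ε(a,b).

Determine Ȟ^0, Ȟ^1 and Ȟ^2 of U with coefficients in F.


nerve simplices:
  V12={x3} V13={x6} V14={x1,x5} V15={x2} V23={x7} V45={x4}
C dims 5,6; δ0: rk 4, SNF 1^4
degree 0: 5−4−0 = 1 → Ȟ^0 ≅ Z
degree 1: 6−0−4 = 2 → Ȟ^1 ≅ Z^2
degree 2: 0−0−0 = 0 → Ȟ^2 ≅ 0

Ȟ^0 = Z; Ȟ^1 = Z^2; Ȟ^2 = 0
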